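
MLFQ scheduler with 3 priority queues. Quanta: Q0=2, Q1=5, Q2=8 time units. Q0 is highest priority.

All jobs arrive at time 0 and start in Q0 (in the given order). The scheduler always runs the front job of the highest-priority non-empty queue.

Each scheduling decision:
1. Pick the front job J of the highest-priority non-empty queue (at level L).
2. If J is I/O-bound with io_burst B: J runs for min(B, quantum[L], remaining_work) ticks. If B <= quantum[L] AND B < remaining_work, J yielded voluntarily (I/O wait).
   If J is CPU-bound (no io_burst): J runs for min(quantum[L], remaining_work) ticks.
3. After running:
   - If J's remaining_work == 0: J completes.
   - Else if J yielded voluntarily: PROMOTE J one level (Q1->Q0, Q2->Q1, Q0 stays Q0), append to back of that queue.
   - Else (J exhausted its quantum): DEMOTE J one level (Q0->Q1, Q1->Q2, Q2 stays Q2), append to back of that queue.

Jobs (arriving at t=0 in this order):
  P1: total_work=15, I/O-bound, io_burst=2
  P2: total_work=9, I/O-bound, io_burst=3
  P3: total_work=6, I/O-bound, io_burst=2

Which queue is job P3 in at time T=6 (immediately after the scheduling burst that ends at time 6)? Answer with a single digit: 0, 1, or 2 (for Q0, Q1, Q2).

Answer: 0

Derivation:
t=0-2: P1@Q0 runs 2, rem=13, I/O yield, promote→Q0. Q0=[P2,P3,P1] Q1=[] Q2=[]
t=2-4: P2@Q0 runs 2, rem=7, quantum used, demote→Q1. Q0=[P3,P1] Q1=[P2] Q2=[]
t=4-6: P3@Q0 runs 2, rem=4, I/O yield, promote→Q0. Q0=[P1,P3] Q1=[P2] Q2=[]
t=6-8: P1@Q0 runs 2, rem=11, I/O yield, promote→Q0. Q0=[P3,P1] Q1=[P2] Q2=[]
t=8-10: P3@Q0 runs 2, rem=2, I/O yield, promote→Q0. Q0=[P1,P3] Q1=[P2] Q2=[]
t=10-12: P1@Q0 runs 2, rem=9, I/O yield, promote→Q0. Q0=[P3,P1] Q1=[P2] Q2=[]
t=12-14: P3@Q0 runs 2, rem=0, completes. Q0=[P1] Q1=[P2] Q2=[]
t=14-16: P1@Q0 runs 2, rem=7, I/O yield, promote→Q0. Q0=[P1] Q1=[P2] Q2=[]
t=16-18: P1@Q0 runs 2, rem=5, I/O yield, promote→Q0. Q0=[P1] Q1=[P2] Q2=[]
t=18-20: P1@Q0 runs 2, rem=3, I/O yield, promote→Q0. Q0=[P1] Q1=[P2] Q2=[]
t=20-22: P1@Q0 runs 2, rem=1, I/O yield, promote→Q0. Q0=[P1] Q1=[P2] Q2=[]
t=22-23: P1@Q0 runs 1, rem=0, completes. Q0=[] Q1=[P2] Q2=[]
t=23-26: P2@Q1 runs 3, rem=4, I/O yield, promote→Q0. Q0=[P2] Q1=[] Q2=[]
t=26-28: P2@Q0 runs 2, rem=2, quantum used, demote→Q1. Q0=[] Q1=[P2] Q2=[]
t=28-30: P2@Q1 runs 2, rem=0, completes. Q0=[] Q1=[] Q2=[]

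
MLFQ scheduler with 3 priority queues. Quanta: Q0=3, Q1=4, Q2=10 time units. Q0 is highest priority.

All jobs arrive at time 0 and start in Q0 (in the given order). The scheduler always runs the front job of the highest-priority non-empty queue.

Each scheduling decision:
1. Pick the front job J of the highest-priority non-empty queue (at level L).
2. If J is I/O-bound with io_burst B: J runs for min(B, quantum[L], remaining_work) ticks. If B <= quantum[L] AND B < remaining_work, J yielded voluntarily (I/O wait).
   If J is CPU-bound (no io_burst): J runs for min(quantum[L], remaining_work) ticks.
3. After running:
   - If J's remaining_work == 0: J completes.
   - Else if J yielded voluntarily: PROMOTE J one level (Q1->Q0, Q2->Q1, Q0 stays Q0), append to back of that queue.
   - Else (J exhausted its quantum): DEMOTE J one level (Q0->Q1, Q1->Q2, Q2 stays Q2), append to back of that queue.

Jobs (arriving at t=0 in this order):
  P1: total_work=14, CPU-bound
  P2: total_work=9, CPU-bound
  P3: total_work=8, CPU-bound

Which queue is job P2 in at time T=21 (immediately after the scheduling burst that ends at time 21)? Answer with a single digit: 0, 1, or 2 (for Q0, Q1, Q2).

Answer: 2

Derivation:
t=0-3: P1@Q0 runs 3, rem=11, quantum used, demote→Q1. Q0=[P2,P3] Q1=[P1] Q2=[]
t=3-6: P2@Q0 runs 3, rem=6, quantum used, demote→Q1. Q0=[P3] Q1=[P1,P2] Q2=[]
t=6-9: P3@Q0 runs 3, rem=5, quantum used, demote→Q1. Q0=[] Q1=[P1,P2,P3] Q2=[]
t=9-13: P1@Q1 runs 4, rem=7, quantum used, demote→Q2. Q0=[] Q1=[P2,P3] Q2=[P1]
t=13-17: P2@Q1 runs 4, rem=2, quantum used, demote→Q2. Q0=[] Q1=[P3] Q2=[P1,P2]
t=17-21: P3@Q1 runs 4, rem=1, quantum used, demote→Q2. Q0=[] Q1=[] Q2=[P1,P2,P3]
t=21-28: P1@Q2 runs 7, rem=0, completes. Q0=[] Q1=[] Q2=[P2,P3]
t=28-30: P2@Q2 runs 2, rem=0, completes. Q0=[] Q1=[] Q2=[P3]
t=30-31: P3@Q2 runs 1, rem=0, completes. Q0=[] Q1=[] Q2=[]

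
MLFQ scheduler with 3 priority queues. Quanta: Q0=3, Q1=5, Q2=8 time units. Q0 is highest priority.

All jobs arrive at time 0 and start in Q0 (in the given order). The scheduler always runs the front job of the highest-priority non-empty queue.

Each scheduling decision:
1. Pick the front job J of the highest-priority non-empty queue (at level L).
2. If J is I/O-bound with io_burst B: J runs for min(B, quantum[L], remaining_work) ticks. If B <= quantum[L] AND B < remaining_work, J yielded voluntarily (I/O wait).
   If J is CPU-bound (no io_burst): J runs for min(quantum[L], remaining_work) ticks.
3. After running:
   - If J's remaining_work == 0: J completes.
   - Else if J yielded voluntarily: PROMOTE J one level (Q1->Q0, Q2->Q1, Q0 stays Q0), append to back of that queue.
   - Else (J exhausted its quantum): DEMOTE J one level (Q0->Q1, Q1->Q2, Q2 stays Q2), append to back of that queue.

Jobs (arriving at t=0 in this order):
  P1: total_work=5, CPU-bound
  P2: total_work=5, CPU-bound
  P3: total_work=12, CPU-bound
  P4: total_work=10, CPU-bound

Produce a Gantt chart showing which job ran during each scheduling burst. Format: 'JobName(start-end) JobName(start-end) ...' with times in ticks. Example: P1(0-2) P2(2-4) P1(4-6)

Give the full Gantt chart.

Answer: P1(0-3) P2(3-6) P3(6-9) P4(9-12) P1(12-14) P2(14-16) P3(16-21) P4(21-26) P3(26-30) P4(30-32)

Derivation:
t=0-3: P1@Q0 runs 3, rem=2, quantum used, demote→Q1. Q0=[P2,P3,P4] Q1=[P1] Q2=[]
t=3-6: P2@Q0 runs 3, rem=2, quantum used, demote→Q1. Q0=[P3,P4] Q1=[P1,P2] Q2=[]
t=6-9: P3@Q0 runs 3, rem=9, quantum used, demote→Q1. Q0=[P4] Q1=[P1,P2,P3] Q2=[]
t=9-12: P4@Q0 runs 3, rem=7, quantum used, demote→Q1. Q0=[] Q1=[P1,P2,P3,P4] Q2=[]
t=12-14: P1@Q1 runs 2, rem=0, completes. Q0=[] Q1=[P2,P3,P4] Q2=[]
t=14-16: P2@Q1 runs 2, rem=0, completes. Q0=[] Q1=[P3,P4] Q2=[]
t=16-21: P3@Q1 runs 5, rem=4, quantum used, demote→Q2. Q0=[] Q1=[P4] Q2=[P3]
t=21-26: P4@Q1 runs 5, rem=2, quantum used, demote→Q2. Q0=[] Q1=[] Q2=[P3,P4]
t=26-30: P3@Q2 runs 4, rem=0, completes. Q0=[] Q1=[] Q2=[P4]
t=30-32: P4@Q2 runs 2, rem=0, completes. Q0=[] Q1=[] Q2=[]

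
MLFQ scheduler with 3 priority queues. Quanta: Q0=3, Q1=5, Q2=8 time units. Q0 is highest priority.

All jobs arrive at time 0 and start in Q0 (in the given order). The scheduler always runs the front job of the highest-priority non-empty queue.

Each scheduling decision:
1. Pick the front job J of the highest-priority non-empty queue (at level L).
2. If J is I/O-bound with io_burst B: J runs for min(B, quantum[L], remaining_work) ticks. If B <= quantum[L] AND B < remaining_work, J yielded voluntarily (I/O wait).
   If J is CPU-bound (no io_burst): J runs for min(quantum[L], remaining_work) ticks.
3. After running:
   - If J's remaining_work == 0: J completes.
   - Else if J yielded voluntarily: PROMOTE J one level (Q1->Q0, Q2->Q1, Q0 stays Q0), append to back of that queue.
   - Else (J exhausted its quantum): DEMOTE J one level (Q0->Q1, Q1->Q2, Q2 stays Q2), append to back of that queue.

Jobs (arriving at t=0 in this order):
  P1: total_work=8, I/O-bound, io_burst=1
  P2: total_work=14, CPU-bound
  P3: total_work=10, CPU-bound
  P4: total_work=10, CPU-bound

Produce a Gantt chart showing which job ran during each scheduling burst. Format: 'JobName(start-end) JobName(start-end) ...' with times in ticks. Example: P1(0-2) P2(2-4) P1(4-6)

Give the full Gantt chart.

t=0-1: P1@Q0 runs 1, rem=7, I/O yield, promote→Q0. Q0=[P2,P3,P4,P1] Q1=[] Q2=[]
t=1-4: P2@Q0 runs 3, rem=11, quantum used, demote→Q1. Q0=[P3,P4,P1] Q1=[P2] Q2=[]
t=4-7: P3@Q0 runs 3, rem=7, quantum used, demote→Q1. Q0=[P4,P1] Q1=[P2,P3] Q2=[]
t=7-10: P4@Q0 runs 3, rem=7, quantum used, demote→Q1. Q0=[P1] Q1=[P2,P3,P4] Q2=[]
t=10-11: P1@Q0 runs 1, rem=6, I/O yield, promote→Q0. Q0=[P1] Q1=[P2,P3,P4] Q2=[]
t=11-12: P1@Q0 runs 1, rem=5, I/O yield, promote→Q0. Q0=[P1] Q1=[P2,P3,P4] Q2=[]
t=12-13: P1@Q0 runs 1, rem=4, I/O yield, promote→Q0. Q0=[P1] Q1=[P2,P3,P4] Q2=[]
t=13-14: P1@Q0 runs 1, rem=3, I/O yield, promote→Q0. Q0=[P1] Q1=[P2,P3,P4] Q2=[]
t=14-15: P1@Q0 runs 1, rem=2, I/O yield, promote→Q0. Q0=[P1] Q1=[P2,P3,P4] Q2=[]
t=15-16: P1@Q0 runs 1, rem=1, I/O yield, promote→Q0. Q0=[P1] Q1=[P2,P3,P4] Q2=[]
t=16-17: P1@Q0 runs 1, rem=0, completes. Q0=[] Q1=[P2,P3,P4] Q2=[]
t=17-22: P2@Q1 runs 5, rem=6, quantum used, demote→Q2. Q0=[] Q1=[P3,P4] Q2=[P2]
t=22-27: P3@Q1 runs 5, rem=2, quantum used, demote→Q2. Q0=[] Q1=[P4] Q2=[P2,P3]
t=27-32: P4@Q1 runs 5, rem=2, quantum used, demote→Q2. Q0=[] Q1=[] Q2=[P2,P3,P4]
t=32-38: P2@Q2 runs 6, rem=0, completes. Q0=[] Q1=[] Q2=[P3,P4]
t=38-40: P3@Q2 runs 2, rem=0, completes. Q0=[] Q1=[] Q2=[P4]
t=40-42: P4@Q2 runs 2, rem=0, completes. Q0=[] Q1=[] Q2=[]

Answer: P1(0-1) P2(1-4) P3(4-7) P4(7-10) P1(10-11) P1(11-12) P1(12-13) P1(13-14) P1(14-15) P1(15-16) P1(16-17) P2(17-22) P3(22-27) P4(27-32) P2(32-38) P3(38-40) P4(40-42)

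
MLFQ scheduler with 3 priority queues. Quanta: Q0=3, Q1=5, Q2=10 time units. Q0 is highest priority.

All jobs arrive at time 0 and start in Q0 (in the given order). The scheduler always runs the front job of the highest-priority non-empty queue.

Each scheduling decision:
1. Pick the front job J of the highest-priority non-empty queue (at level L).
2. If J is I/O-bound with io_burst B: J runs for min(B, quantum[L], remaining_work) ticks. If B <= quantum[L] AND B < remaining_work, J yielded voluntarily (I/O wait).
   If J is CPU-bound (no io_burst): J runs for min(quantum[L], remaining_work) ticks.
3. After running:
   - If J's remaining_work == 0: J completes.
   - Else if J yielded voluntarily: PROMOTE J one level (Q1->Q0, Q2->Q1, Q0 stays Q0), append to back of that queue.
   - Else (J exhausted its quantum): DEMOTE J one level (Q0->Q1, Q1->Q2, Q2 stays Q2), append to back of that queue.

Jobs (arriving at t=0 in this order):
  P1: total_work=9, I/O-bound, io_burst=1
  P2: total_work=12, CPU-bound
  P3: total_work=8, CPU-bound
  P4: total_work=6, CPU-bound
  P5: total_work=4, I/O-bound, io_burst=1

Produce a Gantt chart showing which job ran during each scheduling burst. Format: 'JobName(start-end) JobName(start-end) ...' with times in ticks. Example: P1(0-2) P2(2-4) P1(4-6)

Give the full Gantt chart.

Answer: P1(0-1) P2(1-4) P3(4-7) P4(7-10) P5(10-11) P1(11-12) P5(12-13) P1(13-14) P5(14-15) P1(15-16) P5(16-17) P1(17-18) P1(18-19) P1(19-20) P1(20-21) P1(21-22) P2(22-27) P3(27-32) P4(32-35) P2(35-39)

Derivation:
t=0-1: P1@Q0 runs 1, rem=8, I/O yield, promote→Q0. Q0=[P2,P3,P4,P5,P1] Q1=[] Q2=[]
t=1-4: P2@Q0 runs 3, rem=9, quantum used, demote→Q1. Q0=[P3,P4,P5,P1] Q1=[P2] Q2=[]
t=4-7: P3@Q0 runs 3, rem=5, quantum used, demote→Q1. Q0=[P4,P5,P1] Q1=[P2,P3] Q2=[]
t=7-10: P4@Q0 runs 3, rem=3, quantum used, demote→Q1. Q0=[P5,P1] Q1=[P2,P3,P4] Q2=[]
t=10-11: P5@Q0 runs 1, rem=3, I/O yield, promote→Q0. Q0=[P1,P5] Q1=[P2,P3,P4] Q2=[]
t=11-12: P1@Q0 runs 1, rem=7, I/O yield, promote→Q0. Q0=[P5,P1] Q1=[P2,P3,P4] Q2=[]
t=12-13: P5@Q0 runs 1, rem=2, I/O yield, promote→Q0. Q0=[P1,P5] Q1=[P2,P3,P4] Q2=[]
t=13-14: P1@Q0 runs 1, rem=6, I/O yield, promote→Q0. Q0=[P5,P1] Q1=[P2,P3,P4] Q2=[]
t=14-15: P5@Q0 runs 1, rem=1, I/O yield, promote→Q0. Q0=[P1,P5] Q1=[P2,P3,P4] Q2=[]
t=15-16: P1@Q0 runs 1, rem=5, I/O yield, promote→Q0. Q0=[P5,P1] Q1=[P2,P3,P4] Q2=[]
t=16-17: P5@Q0 runs 1, rem=0, completes. Q0=[P1] Q1=[P2,P3,P4] Q2=[]
t=17-18: P1@Q0 runs 1, rem=4, I/O yield, promote→Q0. Q0=[P1] Q1=[P2,P3,P4] Q2=[]
t=18-19: P1@Q0 runs 1, rem=3, I/O yield, promote→Q0. Q0=[P1] Q1=[P2,P3,P4] Q2=[]
t=19-20: P1@Q0 runs 1, rem=2, I/O yield, promote→Q0. Q0=[P1] Q1=[P2,P3,P4] Q2=[]
t=20-21: P1@Q0 runs 1, rem=1, I/O yield, promote→Q0. Q0=[P1] Q1=[P2,P3,P4] Q2=[]
t=21-22: P1@Q0 runs 1, rem=0, completes. Q0=[] Q1=[P2,P3,P4] Q2=[]
t=22-27: P2@Q1 runs 5, rem=4, quantum used, demote→Q2. Q0=[] Q1=[P3,P4] Q2=[P2]
t=27-32: P3@Q1 runs 5, rem=0, completes. Q0=[] Q1=[P4] Q2=[P2]
t=32-35: P4@Q1 runs 3, rem=0, completes. Q0=[] Q1=[] Q2=[P2]
t=35-39: P2@Q2 runs 4, rem=0, completes. Q0=[] Q1=[] Q2=[]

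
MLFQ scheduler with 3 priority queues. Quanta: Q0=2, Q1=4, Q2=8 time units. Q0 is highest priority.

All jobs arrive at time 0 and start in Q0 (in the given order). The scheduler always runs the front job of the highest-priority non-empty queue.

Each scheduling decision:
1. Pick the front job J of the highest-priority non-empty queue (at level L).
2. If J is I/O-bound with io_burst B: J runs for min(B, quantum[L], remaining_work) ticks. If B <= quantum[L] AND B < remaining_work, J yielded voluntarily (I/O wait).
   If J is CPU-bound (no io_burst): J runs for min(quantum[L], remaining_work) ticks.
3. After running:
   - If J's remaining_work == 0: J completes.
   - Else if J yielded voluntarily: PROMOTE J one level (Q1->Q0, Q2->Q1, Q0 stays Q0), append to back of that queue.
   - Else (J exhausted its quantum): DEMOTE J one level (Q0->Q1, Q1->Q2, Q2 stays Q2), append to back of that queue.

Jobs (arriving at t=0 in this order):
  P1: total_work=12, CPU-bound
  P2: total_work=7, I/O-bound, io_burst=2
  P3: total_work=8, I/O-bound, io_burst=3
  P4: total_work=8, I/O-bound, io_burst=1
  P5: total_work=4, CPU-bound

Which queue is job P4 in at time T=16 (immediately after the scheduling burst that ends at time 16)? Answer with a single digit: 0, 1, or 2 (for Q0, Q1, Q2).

t=0-2: P1@Q0 runs 2, rem=10, quantum used, demote→Q1. Q0=[P2,P3,P4,P5] Q1=[P1] Q2=[]
t=2-4: P2@Q0 runs 2, rem=5, I/O yield, promote→Q0. Q0=[P3,P4,P5,P2] Q1=[P1] Q2=[]
t=4-6: P3@Q0 runs 2, rem=6, quantum used, demote→Q1. Q0=[P4,P5,P2] Q1=[P1,P3] Q2=[]
t=6-7: P4@Q0 runs 1, rem=7, I/O yield, promote→Q0. Q0=[P5,P2,P4] Q1=[P1,P3] Q2=[]
t=7-9: P5@Q0 runs 2, rem=2, quantum used, demote→Q1. Q0=[P2,P4] Q1=[P1,P3,P5] Q2=[]
t=9-11: P2@Q0 runs 2, rem=3, I/O yield, promote→Q0. Q0=[P4,P2] Q1=[P1,P3,P5] Q2=[]
t=11-12: P4@Q0 runs 1, rem=6, I/O yield, promote→Q0. Q0=[P2,P4] Q1=[P1,P3,P5] Q2=[]
t=12-14: P2@Q0 runs 2, rem=1, I/O yield, promote→Q0. Q0=[P4,P2] Q1=[P1,P3,P5] Q2=[]
t=14-15: P4@Q0 runs 1, rem=5, I/O yield, promote→Q0. Q0=[P2,P4] Q1=[P1,P3,P5] Q2=[]
t=15-16: P2@Q0 runs 1, rem=0, completes. Q0=[P4] Q1=[P1,P3,P5] Q2=[]
t=16-17: P4@Q0 runs 1, rem=4, I/O yield, promote→Q0. Q0=[P4] Q1=[P1,P3,P5] Q2=[]
t=17-18: P4@Q0 runs 1, rem=3, I/O yield, promote→Q0. Q0=[P4] Q1=[P1,P3,P5] Q2=[]
t=18-19: P4@Q0 runs 1, rem=2, I/O yield, promote→Q0. Q0=[P4] Q1=[P1,P3,P5] Q2=[]
t=19-20: P4@Q0 runs 1, rem=1, I/O yield, promote→Q0. Q0=[P4] Q1=[P1,P3,P5] Q2=[]
t=20-21: P4@Q0 runs 1, rem=0, completes. Q0=[] Q1=[P1,P3,P5] Q2=[]
t=21-25: P1@Q1 runs 4, rem=6, quantum used, demote→Q2. Q0=[] Q1=[P3,P5] Q2=[P1]
t=25-28: P3@Q1 runs 3, rem=3, I/O yield, promote→Q0. Q0=[P3] Q1=[P5] Q2=[P1]
t=28-30: P3@Q0 runs 2, rem=1, quantum used, demote→Q1. Q0=[] Q1=[P5,P3] Q2=[P1]
t=30-32: P5@Q1 runs 2, rem=0, completes. Q0=[] Q1=[P3] Q2=[P1]
t=32-33: P3@Q1 runs 1, rem=0, completes. Q0=[] Q1=[] Q2=[P1]
t=33-39: P1@Q2 runs 6, rem=0, completes. Q0=[] Q1=[] Q2=[]

Answer: 0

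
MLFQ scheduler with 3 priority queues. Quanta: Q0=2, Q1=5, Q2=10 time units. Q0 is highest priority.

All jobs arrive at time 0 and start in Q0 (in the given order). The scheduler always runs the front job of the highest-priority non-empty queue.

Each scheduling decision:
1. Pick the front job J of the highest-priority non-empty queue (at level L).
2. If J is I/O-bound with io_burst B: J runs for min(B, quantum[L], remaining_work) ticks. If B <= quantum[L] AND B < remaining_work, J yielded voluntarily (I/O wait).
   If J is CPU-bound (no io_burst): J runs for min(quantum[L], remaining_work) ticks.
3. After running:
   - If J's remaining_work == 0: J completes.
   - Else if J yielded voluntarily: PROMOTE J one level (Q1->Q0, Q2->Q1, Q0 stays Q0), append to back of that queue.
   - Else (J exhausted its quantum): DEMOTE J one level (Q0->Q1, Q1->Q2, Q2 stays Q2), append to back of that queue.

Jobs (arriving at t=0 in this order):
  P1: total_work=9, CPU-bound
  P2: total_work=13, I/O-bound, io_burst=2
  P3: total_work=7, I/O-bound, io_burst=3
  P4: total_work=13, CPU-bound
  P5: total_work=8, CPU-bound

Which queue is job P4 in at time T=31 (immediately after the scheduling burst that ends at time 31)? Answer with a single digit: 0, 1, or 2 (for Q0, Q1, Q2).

t=0-2: P1@Q0 runs 2, rem=7, quantum used, demote→Q1. Q0=[P2,P3,P4,P5] Q1=[P1] Q2=[]
t=2-4: P2@Q0 runs 2, rem=11, I/O yield, promote→Q0. Q0=[P3,P4,P5,P2] Q1=[P1] Q2=[]
t=4-6: P3@Q0 runs 2, rem=5, quantum used, demote→Q1. Q0=[P4,P5,P2] Q1=[P1,P3] Q2=[]
t=6-8: P4@Q0 runs 2, rem=11, quantum used, demote→Q1. Q0=[P5,P2] Q1=[P1,P3,P4] Q2=[]
t=8-10: P5@Q0 runs 2, rem=6, quantum used, demote→Q1. Q0=[P2] Q1=[P1,P3,P4,P5] Q2=[]
t=10-12: P2@Q0 runs 2, rem=9, I/O yield, promote→Q0. Q0=[P2] Q1=[P1,P3,P4,P5] Q2=[]
t=12-14: P2@Q0 runs 2, rem=7, I/O yield, promote→Q0. Q0=[P2] Q1=[P1,P3,P4,P5] Q2=[]
t=14-16: P2@Q0 runs 2, rem=5, I/O yield, promote→Q0. Q0=[P2] Q1=[P1,P3,P4,P5] Q2=[]
t=16-18: P2@Q0 runs 2, rem=3, I/O yield, promote→Q0. Q0=[P2] Q1=[P1,P3,P4,P5] Q2=[]
t=18-20: P2@Q0 runs 2, rem=1, I/O yield, promote→Q0. Q0=[P2] Q1=[P1,P3,P4,P5] Q2=[]
t=20-21: P2@Q0 runs 1, rem=0, completes. Q0=[] Q1=[P1,P3,P4,P5] Q2=[]
t=21-26: P1@Q1 runs 5, rem=2, quantum used, demote→Q2. Q0=[] Q1=[P3,P4,P5] Q2=[P1]
t=26-29: P3@Q1 runs 3, rem=2, I/O yield, promote→Q0. Q0=[P3] Q1=[P4,P5] Q2=[P1]
t=29-31: P3@Q0 runs 2, rem=0, completes. Q0=[] Q1=[P4,P5] Q2=[P1]
t=31-36: P4@Q1 runs 5, rem=6, quantum used, demote→Q2. Q0=[] Q1=[P5] Q2=[P1,P4]
t=36-41: P5@Q1 runs 5, rem=1, quantum used, demote→Q2. Q0=[] Q1=[] Q2=[P1,P4,P5]
t=41-43: P1@Q2 runs 2, rem=0, completes. Q0=[] Q1=[] Q2=[P4,P5]
t=43-49: P4@Q2 runs 6, rem=0, completes. Q0=[] Q1=[] Q2=[P5]
t=49-50: P5@Q2 runs 1, rem=0, completes. Q0=[] Q1=[] Q2=[]

Answer: 1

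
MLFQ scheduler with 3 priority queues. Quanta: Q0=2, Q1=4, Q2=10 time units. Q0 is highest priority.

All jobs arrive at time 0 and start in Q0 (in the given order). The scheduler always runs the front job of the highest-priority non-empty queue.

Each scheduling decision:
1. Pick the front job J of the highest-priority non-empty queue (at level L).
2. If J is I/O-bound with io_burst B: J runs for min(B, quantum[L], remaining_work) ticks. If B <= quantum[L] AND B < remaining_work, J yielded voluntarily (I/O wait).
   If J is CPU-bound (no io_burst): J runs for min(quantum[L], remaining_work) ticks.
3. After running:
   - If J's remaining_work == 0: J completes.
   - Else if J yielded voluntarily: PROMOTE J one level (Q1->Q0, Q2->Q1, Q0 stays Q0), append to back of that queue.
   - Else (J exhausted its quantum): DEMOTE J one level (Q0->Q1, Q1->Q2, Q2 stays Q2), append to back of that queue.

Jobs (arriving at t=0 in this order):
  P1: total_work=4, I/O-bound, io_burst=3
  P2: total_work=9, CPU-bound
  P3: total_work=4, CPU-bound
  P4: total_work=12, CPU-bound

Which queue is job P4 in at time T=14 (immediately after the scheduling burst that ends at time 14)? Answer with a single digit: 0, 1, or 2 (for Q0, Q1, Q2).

t=0-2: P1@Q0 runs 2, rem=2, quantum used, demote→Q1. Q0=[P2,P3,P4] Q1=[P1] Q2=[]
t=2-4: P2@Q0 runs 2, rem=7, quantum used, demote→Q1. Q0=[P3,P4] Q1=[P1,P2] Q2=[]
t=4-6: P3@Q0 runs 2, rem=2, quantum used, demote→Q1. Q0=[P4] Q1=[P1,P2,P3] Q2=[]
t=6-8: P4@Q0 runs 2, rem=10, quantum used, demote→Q1. Q0=[] Q1=[P1,P2,P3,P4] Q2=[]
t=8-10: P1@Q1 runs 2, rem=0, completes. Q0=[] Q1=[P2,P3,P4] Q2=[]
t=10-14: P2@Q1 runs 4, rem=3, quantum used, demote→Q2. Q0=[] Q1=[P3,P4] Q2=[P2]
t=14-16: P3@Q1 runs 2, rem=0, completes. Q0=[] Q1=[P4] Q2=[P2]
t=16-20: P4@Q1 runs 4, rem=6, quantum used, demote→Q2. Q0=[] Q1=[] Q2=[P2,P4]
t=20-23: P2@Q2 runs 3, rem=0, completes. Q0=[] Q1=[] Q2=[P4]
t=23-29: P4@Q2 runs 6, rem=0, completes. Q0=[] Q1=[] Q2=[]

Answer: 1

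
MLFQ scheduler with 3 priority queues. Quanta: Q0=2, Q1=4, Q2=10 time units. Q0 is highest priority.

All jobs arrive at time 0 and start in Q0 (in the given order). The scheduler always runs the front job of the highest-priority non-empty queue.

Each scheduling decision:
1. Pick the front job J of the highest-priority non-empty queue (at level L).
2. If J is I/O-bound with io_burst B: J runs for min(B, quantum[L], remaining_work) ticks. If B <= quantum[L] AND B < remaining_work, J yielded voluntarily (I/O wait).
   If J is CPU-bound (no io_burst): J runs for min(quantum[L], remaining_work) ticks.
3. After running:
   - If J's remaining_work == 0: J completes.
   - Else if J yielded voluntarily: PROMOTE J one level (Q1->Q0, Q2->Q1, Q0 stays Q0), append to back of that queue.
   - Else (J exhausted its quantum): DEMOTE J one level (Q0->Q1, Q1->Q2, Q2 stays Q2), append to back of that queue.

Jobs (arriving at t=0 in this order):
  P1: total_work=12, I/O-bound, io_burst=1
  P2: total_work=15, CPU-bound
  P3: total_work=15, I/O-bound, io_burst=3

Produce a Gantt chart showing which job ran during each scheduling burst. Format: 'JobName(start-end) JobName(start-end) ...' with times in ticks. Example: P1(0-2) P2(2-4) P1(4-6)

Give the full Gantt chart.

Answer: P1(0-1) P2(1-3) P3(3-5) P1(5-6) P1(6-7) P1(7-8) P1(8-9) P1(9-10) P1(10-11) P1(11-12) P1(12-13) P1(13-14) P1(14-15) P1(15-16) P2(16-20) P3(20-23) P3(23-25) P3(25-28) P3(28-30) P3(30-33) P2(33-42)

Derivation:
t=0-1: P1@Q0 runs 1, rem=11, I/O yield, promote→Q0. Q0=[P2,P3,P1] Q1=[] Q2=[]
t=1-3: P2@Q0 runs 2, rem=13, quantum used, demote→Q1. Q0=[P3,P1] Q1=[P2] Q2=[]
t=3-5: P3@Q0 runs 2, rem=13, quantum used, demote→Q1. Q0=[P1] Q1=[P2,P3] Q2=[]
t=5-6: P1@Q0 runs 1, rem=10, I/O yield, promote→Q0. Q0=[P1] Q1=[P2,P3] Q2=[]
t=6-7: P1@Q0 runs 1, rem=9, I/O yield, promote→Q0. Q0=[P1] Q1=[P2,P3] Q2=[]
t=7-8: P1@Q0 runs 1, rem=8, I/O yield, promote→Q0. Q0=[P1] Q1=[P2,P3] Q2=[]
t=8-9: P1@Q0 runs 1, rem=7, I/O yield, promote→Q0. Q0=[P1] Q1=[P2,P3] Q2=[]
t=9-10: P1@Q0 runs 1, rem=6, I/O yield, promote→Q0. Q0=[P1] Q1=[P2,P3] Q2=[]
t=10-11: P1@Q0 runs 1, rem=5, I/O yield, promote→Q0. Q0=[P1] Q1=[P2,P3] Q2=[]
t=11-12: P1@Q0 runs 1, rem=4, I/O yield, promote→Q0. Q0=[P1] Q1=[P2,P3] Q2=[]
t=12-13: P1@Q0 runs 1, rem=3, I/O yield, promote→Q0. Q0=[P1] Q1=[P2,P3] Q2=[]
t=13-14: P1@Q0 runs 1, rem=2, I/O yield, promote→Q0. Q0=[P1] Q1=[P2,P3] Q2=[]
t=14-15: P1@Q0 runs 1, rem=1, I/O yield, promote→Q0. Q0=[P1] Q1=[P2,P3] Q2=[]
t=15-16: P1@Q0 runs 1, rem=0, completes. Q0=[] Q1=[P2,P3] Q2=[]
t=16-20: P2@Q1 runs 4, rem=9, quantum used, demote→Q2. Q0=[] Q1=[P3] Q2=[P2]
t=20-23: P3@Q1 runs 3, rem=10, I/O yield, promote→Q0. Q0=[P3] Q1=[] Q2=[P2]
t=23-25: P3@Q0 runs 2, rem=8, quantum used, demote→Q1. Q0=[] Q1=[P3] Q2=[P2]
t=25-28: P3@Q1 runs 3, rem=5, I/O yield, promote→Q0. Q0=[P3] Q1=[] Q2=[P2]
t=28-30: P3@Q0 runs 2, rem=3, quantum used, demote→Q1. Q0=[] Q1=[P3] Q2=[P2]
t=30-33: P3@Q1 runs 3, rem=0, completes. Q0=[] Q1=[] Q2=[P2]
t=33-42: P2@Q2 runs 9, rem=0, completes. Q0=[] Q1=[] Q2=[]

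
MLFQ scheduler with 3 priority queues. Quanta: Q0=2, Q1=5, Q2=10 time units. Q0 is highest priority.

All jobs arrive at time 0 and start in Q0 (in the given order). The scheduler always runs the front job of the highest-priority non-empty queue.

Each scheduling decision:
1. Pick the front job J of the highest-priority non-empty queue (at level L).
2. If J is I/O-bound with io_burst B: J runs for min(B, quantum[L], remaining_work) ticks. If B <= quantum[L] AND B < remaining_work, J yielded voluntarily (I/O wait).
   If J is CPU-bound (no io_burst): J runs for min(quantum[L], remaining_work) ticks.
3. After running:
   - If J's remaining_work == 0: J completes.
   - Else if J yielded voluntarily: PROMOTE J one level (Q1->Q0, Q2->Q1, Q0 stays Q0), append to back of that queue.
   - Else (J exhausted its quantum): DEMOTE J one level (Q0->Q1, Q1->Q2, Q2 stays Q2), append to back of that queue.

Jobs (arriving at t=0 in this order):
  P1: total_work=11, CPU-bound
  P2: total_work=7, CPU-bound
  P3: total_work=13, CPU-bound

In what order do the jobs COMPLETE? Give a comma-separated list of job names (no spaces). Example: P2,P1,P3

Answer: P2,P1,P3

Derivation:
t=0-2: P1@Q0 runs 2, rem=9, quantum used, demote→Q1. Q0=[P2,P3] Q1=[P1] Q2=[]
t=2-4: P2@Q0 runs 2, rem=5, quantum used, demote→Q1. Q0=[P3] Q1=[P1,P2] Q2=[]
t=4-6: P3@Q0 runs 2, rem=11, quantum used, demote→Q1. Q0=[] Q1=[P1,P2,P3] Q2=[]
t=6-11: P1@Q1 runs 5, rem=4, quantum used, demote→Q2. Q0=[] Q1=[P2,P3] Q2=[P1]
t=11-16: P2@Q1 runs 5, rem=0, completes. Q0=[] Q1=[P3] Q2=[P1]
t=16-21: P3@Q1 runs 5, rem=6, quantum used, demote→Q2. Q0=[] Q1=[] Q2=[P1,P3]
t=21-25: P1@Q2 runs 4, rem=0, completes. Q0=[] Q1=[] Q2=[P3]
t=25-31: P3@Q2 runs 6, rem=0, completes. Q0=[] Q1=[] Q2=[]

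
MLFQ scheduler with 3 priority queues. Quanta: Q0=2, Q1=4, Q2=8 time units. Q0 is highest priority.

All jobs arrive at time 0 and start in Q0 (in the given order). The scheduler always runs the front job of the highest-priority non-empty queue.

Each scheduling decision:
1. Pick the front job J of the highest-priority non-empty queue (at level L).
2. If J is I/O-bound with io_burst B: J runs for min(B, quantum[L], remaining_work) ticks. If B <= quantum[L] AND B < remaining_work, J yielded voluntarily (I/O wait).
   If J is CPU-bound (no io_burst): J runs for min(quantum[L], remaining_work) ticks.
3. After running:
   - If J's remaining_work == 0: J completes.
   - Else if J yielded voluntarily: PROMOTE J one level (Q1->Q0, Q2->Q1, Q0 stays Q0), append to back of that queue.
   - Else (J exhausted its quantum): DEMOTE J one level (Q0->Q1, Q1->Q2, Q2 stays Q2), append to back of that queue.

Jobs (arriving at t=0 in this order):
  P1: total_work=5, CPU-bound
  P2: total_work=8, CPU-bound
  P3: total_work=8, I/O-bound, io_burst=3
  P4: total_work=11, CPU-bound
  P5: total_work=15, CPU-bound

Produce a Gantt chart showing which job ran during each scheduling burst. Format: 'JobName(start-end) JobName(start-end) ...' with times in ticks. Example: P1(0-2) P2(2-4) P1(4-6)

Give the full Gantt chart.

Answer: P1(0-2) P2(2-4) P3(4-6) P4(6-8) P5(8-10) P1(10-13) P2(13-17) P3(17-20) P3(20-22) P4(22-26) P5(26-30) P3(30-31) P2(31-33) P4(33-38) P5(38-46) P5(46-47)

Derivation:
t=0-2: P1@Q0 runs 2, rem=3, quantum used, demote→Q1. Q0=[P2,P3,P4,P5] Q1=[P1] Q2=[]
t=2-4: P2@Q0 runs 2, rem=6, quantum used, demote→Q1. Q0=[P3,P4,P5] Q1=[P1,P2] Q2=[]
t=4-6: P3@Q0 runs 2, rem=6, quantum used, demote→Q1. Q0=[P4,P5] Q1=[P1,P2,P3] Q2=[]
t=6-8: P4@Q0 runs 2, rem=9, quantum used, demote→Q1. Q0=[P5] Q1=[P1,P2,P3,P4] Q2=[]
t=8-10: P5@Q0 runs 2, rem=13, quantum used, demote→Q1. Q0=[] Q1=[P1,P2,P3,P4,P5] Q2=[]
t=10-13: P1@Q1 runs 3, rem=0, completes. Q0=[] Q1=[P2,P3,P4,P5] Q2=[]
t=13-17: P2@Q1 runs 4, rem=2, quantum used, demote→Q2. Q0=[] Q1=[P3,P4,P5] Q2=[P2]
t=17-20: P3@Q1 runs 3, rem=3, I/O yield, promote→Q0. Q0=[P3] Q1=[P4,P5] Q2=[P2]
t=20-22: P3@Q0 runs 2, rem=1, quantum used, demote→Q1. Q0=[] Q1=[P4,P5,P3] Q2=[P2]
t=22-26: P4@Q1 runs 4, rem=5, quantum used, demote→Q2. Q0=[] Q1=[P5,P3] Q2=[P2,P4]
t=26-30: P5@Q1 runs 4, rem=9, quantum used, demote→Q2. Q0=[] Q1=[P3] Q2=[P2,P4,P5]
t=30-31: P3@Q1 runs 1, rem=0, completes. Q0=[] Q1=[] Q2=[P2,P4,P5]
t=31-33: P2@Q2 runs 2, rem=0, completes. Q0=[] Q1=[] Q2=[P4,P5]
t=33-38: P4@Q2 runs 5, rem=0, completes. Q0=[] Q1=[] Q2=[P5]
t=38-46: P5@Q2 runs 8, rem=1, quantum used, demote→Q2. Q0=[] Q1=[] Q2=[P5]
t=46-47: P5@Q2 runs 1, rem=0, completes. Q0=[] Q1=[] Q2=[]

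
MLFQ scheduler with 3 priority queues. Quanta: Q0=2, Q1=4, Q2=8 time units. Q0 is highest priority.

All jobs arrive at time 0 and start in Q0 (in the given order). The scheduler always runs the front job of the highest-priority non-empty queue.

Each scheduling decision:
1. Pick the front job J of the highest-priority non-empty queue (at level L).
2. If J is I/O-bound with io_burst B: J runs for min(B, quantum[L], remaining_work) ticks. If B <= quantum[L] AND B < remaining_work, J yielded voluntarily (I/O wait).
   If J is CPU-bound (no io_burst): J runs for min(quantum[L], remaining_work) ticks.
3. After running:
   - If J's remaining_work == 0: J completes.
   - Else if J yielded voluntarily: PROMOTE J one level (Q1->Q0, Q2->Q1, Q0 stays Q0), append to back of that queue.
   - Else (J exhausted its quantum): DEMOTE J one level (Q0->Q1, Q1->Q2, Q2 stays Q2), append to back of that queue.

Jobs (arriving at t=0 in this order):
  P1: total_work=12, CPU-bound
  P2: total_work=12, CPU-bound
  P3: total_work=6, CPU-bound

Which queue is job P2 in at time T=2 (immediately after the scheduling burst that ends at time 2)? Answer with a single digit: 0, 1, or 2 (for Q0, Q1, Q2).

t=0-2: P1@Q0 runs 2, rem=10, quantum used, demote→Q1. Q0=[P2,P3] Q1=[P1] Q2=[]
t=2-4: P2@Q0 runs 2, rem=10, quantum used, demote→Q1. Q0=[P3] Q1=[P1,P2] Q2=[]
t=4-6: P3@Q0 runs 2, rem=4, quantum used, demote→Q1. Q0=[] Q1=[P1,P2,P3] Q2=[]
t=6-10: P1@Q1 runs 4, rem=6, quantum used, demote→Q2. Q0=[] Q1=[P2,P3] Q2=[P1]
t=10-14: P2@Q1 runs 4, rem=6, quantum used, demote→Q2. Q0=[] Q1=[P3] Q2=[P1,P2]
t=14-18: P3@Q1 runs 4, rem=0, completes. Q0=[] Q1=[] Q2=[P1,P2]
t=18-24: P1@Q2 runs 6, rem=0, completes. Q0=[] Q1=[] Q2=[P2]
t=24-30: P2@Q2 runs 6, rem=0, completes. Q0=[] Q1=[] Q2=[]

Answer: 0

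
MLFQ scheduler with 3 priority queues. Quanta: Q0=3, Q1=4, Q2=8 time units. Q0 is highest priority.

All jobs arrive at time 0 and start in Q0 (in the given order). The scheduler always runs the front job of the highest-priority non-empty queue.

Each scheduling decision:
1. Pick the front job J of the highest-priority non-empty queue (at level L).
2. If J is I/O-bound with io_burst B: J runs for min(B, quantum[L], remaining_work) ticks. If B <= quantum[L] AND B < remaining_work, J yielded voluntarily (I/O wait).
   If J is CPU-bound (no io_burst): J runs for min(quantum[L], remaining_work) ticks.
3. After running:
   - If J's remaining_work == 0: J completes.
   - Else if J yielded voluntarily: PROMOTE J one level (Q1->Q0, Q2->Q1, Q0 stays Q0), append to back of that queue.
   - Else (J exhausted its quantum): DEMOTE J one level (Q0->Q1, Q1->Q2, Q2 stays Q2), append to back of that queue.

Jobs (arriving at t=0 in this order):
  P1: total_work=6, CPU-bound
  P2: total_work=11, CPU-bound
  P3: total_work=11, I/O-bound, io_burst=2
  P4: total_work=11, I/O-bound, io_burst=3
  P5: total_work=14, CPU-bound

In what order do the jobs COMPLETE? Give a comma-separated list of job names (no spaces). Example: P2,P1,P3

t=0-3: P1@Q0 runs 3, rem=3, quantum used, demote→Q1. Q0=[P2,P3,P4,P5] Q1=[P1] Q2=[]
t=3-6: P2@Q0 runs 3, rem=8, quantum used, demote→Q1. Q0=[P3,P4,P5] Q1=[P1,P2] Q2=[]
t=6-8: P3@Q0 runs 2, rem=9, I/O yield, promote→Q0. Q0=[P4,P5,P3] Q1=[P1,P2] Q2=[]
t=8-11: P4@Q0 runs 3, rem=8, I/O yield, promote→Q0. Q0=[P5,P3,P4] Q1=[P1,P2] Q2=[]
t=11-14: P5@Q0 runs 3, rem=11, quantum used, demote→Q1. Q0=[P3,P4] Q1=[P1,P2,P5] Q2=[]
t=14-16: P3@Q0 runs 2, rem=7, I/O yield, promote→Q0. Q0=[P4,P3] Q1=[P1,P2,P5] Q2=[]
t=16-19: P4@Q0 runs 3, rem=5, I/O yield, promote→Q0. Q0=[P3,P4] Q1=[P1,P2,P5] Q2=[]
t=19-21: P3@Q0 runs 2, rem=5, I/O yield, promote→Q0. Q0=[P4,P3] Q1=[P1,P2,P5] Q2=[]
t=21-24: P4@Q0 runs 3, rem=2, I/O yield, promote→Q0. Q0=[P3,P4] Q1=[P1,P2,P5] Q2=[]
t=24-26: P3@Q0 runs 2, rem=3, I/O yield, promote→Q0. Q0=[P4,P3] Q1=[P1,P2,P5] Q2=[]
t=26-28: P4@Q0 runs 2, rem=0, completes. Q0=[P3] Q1=[P1,P2,P5] Q2=[]
t=28-30: P3@Q0 runs 2, rem=1, I/O yield, promote→Q0. Q0=[P3] Q1=[P1,P2,P5] Q2=[]
t=30-31: P3@Q0 runs 1, rem=0, completes. Q0=[] Q1=[P1,P2,P5] Q2=[]
t=31-34: P1@Q1 runs 3, rem=0, completes. Q0=[] Q1=[P2,P5] Q2=[]
t=34-38: P2@Q1 runs 4, rem=4, quantum used, demote→Q2. Q0=[] Q1=[P5] Q2=[P2]
t=38-42: P5@Q1 runs 4, rem=7, quantum used, demote→Q2. Q0=[] Q1=[] Q2=[P2,P5]
t=42-46: P2@Q2 runs 4, rem=0, completes. Q0=[] Q1=[] Q2=[P5]
t=46-53: P5@Q2 runs 7, rem=0, completes. Q0=[] Q1=[] Q2=[]

Answer: P4,P3,P1,P2,P5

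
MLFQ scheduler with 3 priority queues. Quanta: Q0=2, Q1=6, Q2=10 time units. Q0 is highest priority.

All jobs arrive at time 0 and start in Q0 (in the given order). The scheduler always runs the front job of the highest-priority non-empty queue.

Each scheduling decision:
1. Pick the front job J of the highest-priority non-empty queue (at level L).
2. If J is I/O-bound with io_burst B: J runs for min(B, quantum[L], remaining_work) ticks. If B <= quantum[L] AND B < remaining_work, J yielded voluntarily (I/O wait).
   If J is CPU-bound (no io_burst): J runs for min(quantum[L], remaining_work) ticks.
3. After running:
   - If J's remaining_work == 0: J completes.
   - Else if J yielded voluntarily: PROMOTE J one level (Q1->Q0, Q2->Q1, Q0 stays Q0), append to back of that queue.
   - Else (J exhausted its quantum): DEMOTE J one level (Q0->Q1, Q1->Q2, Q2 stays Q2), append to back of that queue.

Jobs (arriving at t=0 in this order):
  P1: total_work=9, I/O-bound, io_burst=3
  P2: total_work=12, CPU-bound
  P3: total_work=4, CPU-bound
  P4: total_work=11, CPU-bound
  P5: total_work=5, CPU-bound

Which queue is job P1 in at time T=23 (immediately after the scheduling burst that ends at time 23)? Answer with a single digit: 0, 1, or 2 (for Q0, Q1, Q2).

Answer: 1

Derivation:
t=0-2: P1@Q0 runs 2, rem=7, quantum used, demote→Q1. Q0=[P2,P3,P4,P5] Q1=[P1] Q2=[]
t=2-4: P2@Q0 runs 2, rem=10, quantum used, demote→Q1. Q0=[P3,P4,P5] Q1=[P1,P2] Q2=[]
t=4-6: P3@Q0 runs 2, rem=2, quantum used, demote→Q1. Q0=[P4,P5] Q1=[P1,P2,P3] Q2=[]
t=6-8: P4@Q0 runs 2, rem=9, quantum used, demote→Q1. Q0=[P5] Q1=[P1,P2,P3,P4] Q2=[]
t=8-10: P5@Q0 runs 2, rem=3, quantum used, demote→Q1. Q0=[] Q1=[P1,P2,P3,P4,P5] Q2=[]
t=10-13: P1@Q1 runs 3, rem=4, I/O yield, promote→Q0. Q0=[P1] Q1=[P2,P3,P4,P5] Q2=[]
t=13-15: P1@Q0 runs 2, rem=2, quantum used, demote→Q1. Q0=[] Q1=[P2,P3,P4,P5,P1] Q2=[]
t=15-21: P2@Q1 runs 6, rem=4, quantum used, demote→Q2. Q0=[] Q1=[P3,P4,P5,P1] Q2=[P2]
t=21-23: P3@Q1 runs 2, rem=0, completes. Q0=[] Q1=[P4,P5,P1] Q2=[P2]
t=23-29: P4@Q1 runs 6, rem=3, quantum used, demote→Q2. Q0=[] Q1=[P5,P1] Q2=[P2,P4]
t=29-32: P5@Q1 runs 3, rem=0, completes. Q0=[] Q1=[P1] Q2=[P2,P4]
t=32-34: P1@Q1 runs 2, rem=0, completes. Q0=[] Q1=[] Q2=[P2,P4]
t=34-38: P2@Q2 runs 4, rem=0, completes. Q0=[] Q1=[] Q2=[P4]
t=38-41: P4@Q2 runs 3, rem=0, completes. Q0=[] Q1=[] Q2=[]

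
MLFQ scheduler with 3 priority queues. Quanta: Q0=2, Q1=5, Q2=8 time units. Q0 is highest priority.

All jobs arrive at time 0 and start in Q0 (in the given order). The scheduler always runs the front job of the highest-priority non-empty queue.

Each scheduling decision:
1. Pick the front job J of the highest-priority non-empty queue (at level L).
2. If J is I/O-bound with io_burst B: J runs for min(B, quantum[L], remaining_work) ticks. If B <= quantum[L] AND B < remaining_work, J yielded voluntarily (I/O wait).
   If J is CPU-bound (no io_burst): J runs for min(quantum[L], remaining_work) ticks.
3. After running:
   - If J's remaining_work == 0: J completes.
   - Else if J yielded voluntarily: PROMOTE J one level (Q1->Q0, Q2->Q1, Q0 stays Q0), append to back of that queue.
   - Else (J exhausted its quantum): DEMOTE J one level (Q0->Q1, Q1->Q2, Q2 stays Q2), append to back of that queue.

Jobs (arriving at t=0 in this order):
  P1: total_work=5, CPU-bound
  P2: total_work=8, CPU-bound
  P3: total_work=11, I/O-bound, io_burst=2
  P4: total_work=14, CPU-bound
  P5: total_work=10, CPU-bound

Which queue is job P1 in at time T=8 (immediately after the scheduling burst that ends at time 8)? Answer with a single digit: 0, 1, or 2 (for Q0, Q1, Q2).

Answer: 1

Derivation:
t=0-2: P1@Q0 runs 2, rem=3, quantum used, demote→Q1. Q0=[P2,P3,P4,P5] Q1=[P1] Q2=[]
t=2-4: P2@Q0 runs 2, rem=6, quantum used, demote→Q1. Q0=[P3,P4,P5] Q1=[P1,P2] Q2=[]
t=4-6: P3@Q0 runs 2, rem=9, I/O yield, promote→Q0. Q0=[P4,P5,P3] Q1=[P1,P2] Q2=[]
t=6-8: P4@Q0 runs 2, rem=12, quantum used, demote→Q1. Q0=[P5,P3] Q1=[P1,P2,P4] Q2=[]
t=8-10: P5@Q0 runs 2, rem=8, quantum used, demote→Q1. Q0=[P3] Q1=[P1,P2,P4,P5] Q2=[]
t=10-12: P3@Q0 runs 2, rem=7, I/O yield, promote→Q0. Q0=[P3] Q1=[P1,P2,P4,P5] Q2=[]
t=12-14: P3@Q0 runs 2, rem=5, I/O yield, promote→Q0. Q0=[P3] Q1=[P1,P2,P4,P5] Q2=[]
t=14-16: P3@Q0 runs 2, rem=3, I/O yield, promote→Q0. Q0=[P3] Q1=[P1,P2,P4,P5] Q2=[]
t=16-18: P3@Q0 runs 2, rem=1, I/O yield, promote→Q0. Q0=[P3] Q1=[P1,P2,P4,P5] Q2=[]
t=18-19: P3@Q0 runs 1, rem=0, completes. Q0=[] Q1=[P1,P2,P4,P5] Q2=[]
t=19-22: P1@Q1 runs 3, rem=0, completes. Q0=[] Q1=[P2,P4,P5] Q2=[]
t=22-27: P2@Q1 runs 5, rem=1, quantum used, demote→Q2. Q0=[] Q1=[P4,P5] Q2=[P2]
t=27-32: P4@Q1 runs 5, rem=7, quantum used, demote→Q2. Q0=[] Q1=[P5] Q2=[P2,P4]
t=32-37: P5@Q1 runs 5, rem=3, quantum used, demote→Q2. Q0=[] Q1=[] Q2=[P2,P4,P5]
t=37-38: P2@Q2 runs 1, rem=0, completes. Q0=[] Q1=[] Q2=[P4,P5]
t=38-45: P4@Q2 runs 7, rem=0, completes. Q0=[] Q1=[] Q2=[P5]
t=45-48: P5@Q2 runs 3, rem=0, completes. Q0=[] Q1=[] Q2=[]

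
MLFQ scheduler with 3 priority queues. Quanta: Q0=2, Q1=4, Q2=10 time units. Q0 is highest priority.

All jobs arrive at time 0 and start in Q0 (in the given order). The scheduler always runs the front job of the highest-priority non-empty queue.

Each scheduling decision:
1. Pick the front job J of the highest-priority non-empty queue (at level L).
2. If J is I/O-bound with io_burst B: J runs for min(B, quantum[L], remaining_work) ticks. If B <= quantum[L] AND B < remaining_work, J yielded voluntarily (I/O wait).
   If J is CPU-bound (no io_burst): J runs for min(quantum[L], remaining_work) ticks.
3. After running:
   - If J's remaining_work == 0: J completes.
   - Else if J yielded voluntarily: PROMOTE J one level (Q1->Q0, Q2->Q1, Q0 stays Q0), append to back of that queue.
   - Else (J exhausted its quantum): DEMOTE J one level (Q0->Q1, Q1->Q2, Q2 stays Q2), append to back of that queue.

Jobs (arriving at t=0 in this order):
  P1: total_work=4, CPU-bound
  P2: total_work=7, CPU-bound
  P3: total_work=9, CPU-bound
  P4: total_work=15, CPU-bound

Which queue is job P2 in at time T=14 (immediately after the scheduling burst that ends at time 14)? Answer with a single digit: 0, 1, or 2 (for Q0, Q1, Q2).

t=0-2: P1@Q0 runs 2, rem=2, quantum used, demote→Q1. Q0=[P2,P3,P4] Q1=[P1] Q2=[]
t=2-4: P2@Q0 runs 2, rem=5, quantum used, demote→Q1. Q0=[P3,P4] Q1=[P1,P2] Q2=[]
t=4-6: P3@Q0 runs 2, rem=7, quantum used, demote→Q1. Q0=[P4] Q1=[P1,P2,P3] Q2=[]
t=6-8: P4@Q0 runs 2, rem=13, quantum used, demote→Q1. Q0=[] Q1=[P1,P2,P3,P4] Q2=[]
t=8-10: P1@Q1 runs 2, rem=0, completes. Q0=[] Q1=[P2,P3,P4] Q2=[]
t=10-14: P2@Q1 runs 4, rem=1, quantum used, demote→Q2. Q0=[] Q1=[P3,P4] Q2=[P2]
t=14-18: P3@Q1 runs 4, rem=3, quantum used, demote→Q2. Q0=[] Q1=[P4] Q2=[P2,P3]
t=18-22: P4@Q1 runs 4, rem=9, quantum used, demote→Q2. Q0=[] Q1=[] Q2=[P2,P3,P4]
t=22-23: P2@Q2 runs 1, rem=0, completes. Q0=[] Q1=[] Q2=[P3,P4]
t=23-26: P3@Q2 runs 3, rem=0, completes. Q0=[] Q1=[] Q2=[P4]
t=26-35: P4@Q2 runs 9, rem=0, completes. Q0=[] Q1=[] Q2=[]

Answer: 2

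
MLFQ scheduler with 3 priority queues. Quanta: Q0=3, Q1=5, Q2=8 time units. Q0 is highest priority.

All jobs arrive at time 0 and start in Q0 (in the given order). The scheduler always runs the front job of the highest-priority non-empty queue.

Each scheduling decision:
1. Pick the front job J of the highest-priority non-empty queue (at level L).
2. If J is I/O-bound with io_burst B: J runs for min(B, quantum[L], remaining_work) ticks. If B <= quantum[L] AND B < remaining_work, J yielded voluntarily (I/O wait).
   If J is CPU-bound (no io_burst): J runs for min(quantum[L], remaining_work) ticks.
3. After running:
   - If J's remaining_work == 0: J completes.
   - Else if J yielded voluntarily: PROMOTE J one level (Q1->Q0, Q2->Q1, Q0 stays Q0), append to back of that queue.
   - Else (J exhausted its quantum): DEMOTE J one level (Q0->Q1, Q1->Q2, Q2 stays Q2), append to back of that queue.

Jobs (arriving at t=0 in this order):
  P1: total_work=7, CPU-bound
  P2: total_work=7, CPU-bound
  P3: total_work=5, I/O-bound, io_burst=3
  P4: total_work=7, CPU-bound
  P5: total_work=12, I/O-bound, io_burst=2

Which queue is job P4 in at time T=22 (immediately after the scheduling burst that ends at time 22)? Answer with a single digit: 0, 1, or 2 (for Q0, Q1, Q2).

Answer: 1

Derivation:
t=0-3: P1@Q0 runs 3, rem=4, quantum used, demote→Q1. Q0=[P2,P3,P4,P5] Q1=[P1] Q2=[]
t=3-6: P2@Q0 runs 3, rem=4, quantum used, demote→Q1. Q0=[P3,P4,P5] Q1=[P1,P2] Q2=[]
t=6-9: P3@Q0 runs 3, rem=2, I/O yield, promote→Q0. Q0=[P4,P5,P3] Q1=[P1,P2] Q2=[]
t=9-12: P4@Q0 runs 3, rem=4, quantum used, demote→Q1. Q0=[P5,P3] Q1=[P1,P2,P4] Q2=[]
t=12-14: P5@Q0 runs 2, rem=10, I/O yield, promote→Q0. Q0=[P3,P5] Q1=[P1,P2,P4] Q2=[]
t=14-16: P3@Q0 runs 2, rem=0, completes. Q0=[P5] Q1=[P1,P2,P4] Q2=[]
t=16-18: P5@Q0 runs 2, rem=8, I/O yield, promote→Q0. Q0=[P5] Q1=[P1,P2,P4] Q2=[]
t=18-20: P5@Q0 runs 2, rem=6, I/O yield, promote→Q0. Q0=[P5] Q1=[P1,P2,P4] Q2=[]
t=20-22: P5@Q0 runs 2, rem=4, I/O yield, promote→Q0. Q0=[P5] Q1=[P1,P2,P4] Q2=[]
t=22-24: P5@Q0 runs 2, rem=2, I/O yield, promote→Q0. Q0=[P5] Q1=[P1,P2,P4] Q2=[]
t=24-26: P5@Q0 runs 2, rem=0, completes. Q0=[] Q1=[P1,P2,P4] Q2=[]
t=26-30: P1@Q1 runs 4, rem=0, completes. Q0=[] Q1=[P2,P4] Q2=[]
t=30-34: P2@Q1 runs 4, rem=0, completes. Q0=[] Q1=[P4] Q2=[]
t=34-38: P4@Q1 runs 4, rem=0, completes. Q0=[] Q1=[] Q2=[]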